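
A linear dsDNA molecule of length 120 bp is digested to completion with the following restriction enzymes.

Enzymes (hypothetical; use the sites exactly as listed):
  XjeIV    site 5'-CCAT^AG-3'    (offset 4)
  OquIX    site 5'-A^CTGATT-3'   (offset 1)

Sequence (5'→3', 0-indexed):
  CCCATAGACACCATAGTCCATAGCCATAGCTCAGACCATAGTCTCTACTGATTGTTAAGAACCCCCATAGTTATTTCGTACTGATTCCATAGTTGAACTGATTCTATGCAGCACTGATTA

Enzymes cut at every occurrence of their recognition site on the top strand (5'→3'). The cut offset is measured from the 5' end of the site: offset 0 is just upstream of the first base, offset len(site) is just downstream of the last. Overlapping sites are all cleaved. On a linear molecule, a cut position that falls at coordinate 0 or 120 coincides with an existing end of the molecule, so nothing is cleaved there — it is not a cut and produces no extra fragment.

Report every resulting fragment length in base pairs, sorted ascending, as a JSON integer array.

Scan for sites:
  XjeIV (CCATAG, off=4): starts [1, 10, 17, 23, 35, 64, 86] → cuts [5, 14, 21, 27, 39, 68, 90]
  OquIX (ACTGATT, off=1): starts [46, 79, 96, 112] → cuts [47, 80, 97, 113]

All cut coordinates (distinct, sorted): [5, 14, 21, 27, 39, 47, 68, 80, 90, 97, 113]

Fragments:
  [0,5): 5 bp
  [5,14): 9 bp
  [14,21): 7 bp
  [21,27): 6 bp
  [27,39): 12 bp
  [39,47): 8 bp
  [47,68): 21 bp
  [68,80): 12 bp
  [80,90): 10 bp
  [90,97): 7 bp
  [97,113): 16 bp
  [113,120): 7 bp

[5,6,7,7,7,8,9,10,12,12,16,21]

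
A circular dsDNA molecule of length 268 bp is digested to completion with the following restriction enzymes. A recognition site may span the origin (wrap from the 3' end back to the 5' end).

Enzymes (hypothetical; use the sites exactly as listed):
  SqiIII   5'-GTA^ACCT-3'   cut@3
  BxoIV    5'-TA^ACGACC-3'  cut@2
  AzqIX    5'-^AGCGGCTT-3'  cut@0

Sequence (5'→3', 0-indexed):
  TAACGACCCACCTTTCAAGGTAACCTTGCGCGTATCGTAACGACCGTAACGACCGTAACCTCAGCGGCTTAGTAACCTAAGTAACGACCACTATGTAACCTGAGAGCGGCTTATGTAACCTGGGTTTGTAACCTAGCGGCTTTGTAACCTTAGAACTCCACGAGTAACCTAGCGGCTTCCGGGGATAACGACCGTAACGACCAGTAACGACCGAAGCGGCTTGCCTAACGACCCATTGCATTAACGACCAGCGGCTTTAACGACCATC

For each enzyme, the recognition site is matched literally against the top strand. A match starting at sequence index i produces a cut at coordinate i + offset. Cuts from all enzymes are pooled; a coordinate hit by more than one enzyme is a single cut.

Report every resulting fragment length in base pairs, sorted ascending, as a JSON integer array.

[4,4,5,6,7,8,9,9,9,9,10,10,11,12,12,13,13,13,14,16,17,17,20,20]

Site scan:
  SqiIII (GTAACCT, off=3): starts [19, 54, 71, 94, 114, 127, 143, 163] → cuts [22, 57, 74, 97, 117, 130, 146, 166]
  BxoIV (TAACGACC, off=2): starts [0, 37, 46, 81, 185, 194, 204, 225, 241, 257] → cuts [2, 39, 48, 83, 187, 196, 206, 227, 243, 259]
  AzqIX (AGCGGCTT, off=0): starts [62, 104, 134, 170, 214, 249] → cuts [62, 104, 134, 170, 214, 249]

Pooled cuts: [2, 22, 39, 48, 57, 62, 74, 83, 97, 104, 117, 130, 134, 146, 166, 170, 187, 196, 206, 214, 227, 243, 249, 259]

Fragment lengths:
  2→22: 20 bp
  22→39: 17 bp
  39→48: 9 bp
  48→57: 9 bp
  57→62: 5 bp
  62→74: 12 bp
  74→83: 9 bp
  83→97: 14 bp
  97→104: 7 bp
  104→117: 13 bp
  117→130: 13 bp
  130→134: 4 bp
  134→146: 12 bp
  146→166: 20 bp
  166→170: 4 bp
  170→187: 17 bp
  187→196: 9 bp
  196→206: 10 bp
  206→214: 8 bp
  214→227: 13 bp
  227→243: 16 bp
  243→249: 6 bp
  249→259: 10 bp
  259→2 (wrap): 268-259+2 = 11 bp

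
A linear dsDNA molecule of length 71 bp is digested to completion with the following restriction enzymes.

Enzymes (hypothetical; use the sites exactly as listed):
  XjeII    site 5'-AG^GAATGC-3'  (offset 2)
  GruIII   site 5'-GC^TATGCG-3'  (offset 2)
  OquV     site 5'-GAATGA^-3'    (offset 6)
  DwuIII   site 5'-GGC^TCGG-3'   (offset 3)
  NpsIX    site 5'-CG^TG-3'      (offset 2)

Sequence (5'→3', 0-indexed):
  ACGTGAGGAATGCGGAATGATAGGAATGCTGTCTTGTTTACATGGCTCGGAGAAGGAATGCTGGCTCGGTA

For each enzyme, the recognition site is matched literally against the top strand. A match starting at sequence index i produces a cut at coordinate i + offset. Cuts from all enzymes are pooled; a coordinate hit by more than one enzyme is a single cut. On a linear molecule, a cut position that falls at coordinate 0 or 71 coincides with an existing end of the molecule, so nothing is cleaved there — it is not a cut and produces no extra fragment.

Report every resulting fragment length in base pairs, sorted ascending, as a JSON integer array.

Scan for sites:
  XjeII AGGAATGC/2: at [5, 21, 53] ⇒ [7, 23, 55]
  GruIII (GCTATGCG, off=2): no sites
  OquV GAATGA/6: at [14] ⇒ [20]
  DwuIII GGCTCGG/3: at [43, 62] ⇒ [46, 65]
  NpsIX CGTG/2: at [1] ⇒ [3]

All cut coordinates (distinct, sorted): [3, 7, 20, 23, 46, 55, 65]

Fragments:
  [0,3): 3 bp
  [3,7): 4 bp
  [7,20): 13 bp
  [20,23): 3 bp
  [23,46): 23 bp
  [46,55): 9 bp
  [55,65): 10 bp
  [65,71): 6 bp

[3,3,4,6,9,10,13,23]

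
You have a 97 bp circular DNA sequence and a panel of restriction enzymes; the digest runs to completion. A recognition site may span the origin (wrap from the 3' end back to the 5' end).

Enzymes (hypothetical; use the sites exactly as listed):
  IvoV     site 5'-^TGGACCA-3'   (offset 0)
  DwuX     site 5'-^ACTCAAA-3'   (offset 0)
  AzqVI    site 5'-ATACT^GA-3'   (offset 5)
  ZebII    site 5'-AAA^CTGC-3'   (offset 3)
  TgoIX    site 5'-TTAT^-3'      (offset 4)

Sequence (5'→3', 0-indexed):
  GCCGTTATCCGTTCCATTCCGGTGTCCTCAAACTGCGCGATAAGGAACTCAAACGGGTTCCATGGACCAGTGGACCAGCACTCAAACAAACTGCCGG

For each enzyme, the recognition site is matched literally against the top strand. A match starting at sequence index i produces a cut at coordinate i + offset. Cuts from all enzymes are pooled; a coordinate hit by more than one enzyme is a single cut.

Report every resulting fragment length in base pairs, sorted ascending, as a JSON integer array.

Site scan:
  IvoV (TGGACCA, off=0): starts [62, 70] → cuts [62, 70]
  DwuX (ACTCAAA, off=0): starts [46, 79] → cuts [46, 79]
  AzqVI (ATACTGA, off=5): no sites
  ZebII (AAACTGC, off=3): starts [29, 87] → cuts [32, 90]
  TgoIX (TTAT, off=4): starts [4] → cuts [8]

All cut coordinates (distinct, sorted): [8, 32, 46, 62, 70, 79, 90]

Fragment lengths:
  8→32: 24 bp
  32→46: 14 bp
  46→62: 16 bp
  62→70: 8 bp
  70→79: 9 bp
  79→90: 11 bp
  90→8 (wrap): 97-90+8 = 15 bp

[8,9,11,14,15,16,24]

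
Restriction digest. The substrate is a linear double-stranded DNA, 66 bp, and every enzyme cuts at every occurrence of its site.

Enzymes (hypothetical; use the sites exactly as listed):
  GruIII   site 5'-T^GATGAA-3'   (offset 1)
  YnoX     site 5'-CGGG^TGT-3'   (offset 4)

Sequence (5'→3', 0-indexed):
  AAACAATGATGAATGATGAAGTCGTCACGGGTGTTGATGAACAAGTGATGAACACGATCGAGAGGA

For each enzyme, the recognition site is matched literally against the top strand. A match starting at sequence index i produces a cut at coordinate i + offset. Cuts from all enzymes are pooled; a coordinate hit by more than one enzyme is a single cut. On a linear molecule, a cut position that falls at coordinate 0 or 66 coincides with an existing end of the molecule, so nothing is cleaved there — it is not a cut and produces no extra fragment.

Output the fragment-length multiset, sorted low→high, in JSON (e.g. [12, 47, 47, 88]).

[4,7,7,11,17,20]

Scan for sites:
  GruIII TGATGAA/1: at [6, 13, 34, 45] ⇒ [7, 14, 35, 46]
  YnoX CGGGTGT/4: at [27] ⇒ [31]

Pooled cuts: [7, 14, 31, 35, 46]

Fragment lengths:
  [0,7): 7 bp
  [7,14): 7 bp
  [14,31): 17 bp
  [31,35): 4 bp
  [35,46): 11 bp
  [46,66): 20 bp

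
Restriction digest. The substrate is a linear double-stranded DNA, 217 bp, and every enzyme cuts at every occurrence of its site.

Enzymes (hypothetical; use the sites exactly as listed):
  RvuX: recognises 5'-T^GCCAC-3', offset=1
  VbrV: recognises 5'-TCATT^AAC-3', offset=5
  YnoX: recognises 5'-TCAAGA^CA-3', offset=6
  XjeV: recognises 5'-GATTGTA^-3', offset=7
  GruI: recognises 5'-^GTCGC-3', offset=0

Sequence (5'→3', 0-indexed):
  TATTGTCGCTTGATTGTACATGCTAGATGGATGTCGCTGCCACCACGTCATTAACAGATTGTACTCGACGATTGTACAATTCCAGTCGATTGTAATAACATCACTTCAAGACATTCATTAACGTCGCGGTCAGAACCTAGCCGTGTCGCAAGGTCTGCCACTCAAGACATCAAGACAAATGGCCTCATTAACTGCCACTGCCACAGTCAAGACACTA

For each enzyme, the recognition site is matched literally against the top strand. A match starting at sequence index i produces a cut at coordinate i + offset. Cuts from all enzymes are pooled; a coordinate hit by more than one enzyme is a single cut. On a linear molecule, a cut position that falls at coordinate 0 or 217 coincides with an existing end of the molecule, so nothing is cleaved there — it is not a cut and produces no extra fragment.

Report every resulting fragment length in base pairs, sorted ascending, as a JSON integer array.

Site scan:
  RvuX (TGCCAC, off=1): starts [37, 155, 192, 198] → cuts [38, 156, 193, 199]
  VbrV (TCATTAAC, off=5): starts [47, 114, 184] → cuts [52, 119, 189]
  YnoX (TCAAGACA, off=6): starts [105, 161, 169, 206] → cuts [111, 167, 175, 212]
  XjeV (GATTGTA, off=7): starts [11, 56, 69, 87] → cuts [18, 63, 76, 94]
  GruI (GTCGC, off=0): starts [4, 32, 122, 144] → cuts [4, 32, 122, 144]

All cut coordinates (distinct, sorted): [4, 18, 32, 38, 52, 63, 76, 94, 111, 119, 122, 144, 156, 167, 175, 189, 193, 199, 212]

Fragments:
  [0,4): 4 bp
  [4,18): 14 bp
  [18,32): 14 bp
  [32,38): 6 bp
  [38,52): 14 bp
  [52,63): 11 bp
  [63,76): 13 bp
  [76,94): 18 bp
  [94,111): 17 bp
  [111,119): 8 bp
  [119,122): 3 bp
  [122,144): 22 bp
  [144,156): 12 bp
  [156,167): 11 bp
  [167,175): 8 bp
  [175,189): 14 bp
  [189,193): 4 bp
  [193,199): 6 bp
  [199,212): 13 bp
  [212,217): 5 bp

[3,4,4,5,6,6,8,8,11,11,12,13,13,14,14,14,14,17,18,22]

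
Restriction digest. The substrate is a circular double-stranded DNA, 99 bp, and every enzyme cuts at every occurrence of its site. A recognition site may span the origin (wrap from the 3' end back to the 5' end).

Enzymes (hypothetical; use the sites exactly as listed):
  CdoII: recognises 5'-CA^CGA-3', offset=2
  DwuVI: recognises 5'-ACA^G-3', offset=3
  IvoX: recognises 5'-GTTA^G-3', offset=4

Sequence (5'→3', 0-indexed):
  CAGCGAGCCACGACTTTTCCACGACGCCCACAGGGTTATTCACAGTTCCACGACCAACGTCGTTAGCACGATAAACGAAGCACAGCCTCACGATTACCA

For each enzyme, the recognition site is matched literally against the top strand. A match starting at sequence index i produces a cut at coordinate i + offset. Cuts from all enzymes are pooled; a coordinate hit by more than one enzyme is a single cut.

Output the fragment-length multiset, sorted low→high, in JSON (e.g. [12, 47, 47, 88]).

[3,6,6,8,11,11,11,12,15,16]

Site scan:
  CdoII (CACGA, off=2): starts [8, 19, 48, 66, 88] → cuts [10, 21, 50, 68, 90]
  DwuVI (ACAG, off=3): starts [29, 41, 81, 98] → cuts [2, 32, 44, 84]
  IvoX (GTTAG, off=4): starts [61] → cuts [65]

All cut coordinates (distinct, sorted): [2, 10, 21, 32, 44, 50, 65, 68, 84, 90]

Fragments:
  2→10: 8 bp
  10→21: 11 bp
  21→32: 11 bp
  32→44: 12 bp
  44→50: 6 bp
  50→65: 15 bp
  65→68: 3 bp
  68→84: 16 bp
  84→90: 6 bp
  90→2 (wrap): 99-90+2 = 11 bp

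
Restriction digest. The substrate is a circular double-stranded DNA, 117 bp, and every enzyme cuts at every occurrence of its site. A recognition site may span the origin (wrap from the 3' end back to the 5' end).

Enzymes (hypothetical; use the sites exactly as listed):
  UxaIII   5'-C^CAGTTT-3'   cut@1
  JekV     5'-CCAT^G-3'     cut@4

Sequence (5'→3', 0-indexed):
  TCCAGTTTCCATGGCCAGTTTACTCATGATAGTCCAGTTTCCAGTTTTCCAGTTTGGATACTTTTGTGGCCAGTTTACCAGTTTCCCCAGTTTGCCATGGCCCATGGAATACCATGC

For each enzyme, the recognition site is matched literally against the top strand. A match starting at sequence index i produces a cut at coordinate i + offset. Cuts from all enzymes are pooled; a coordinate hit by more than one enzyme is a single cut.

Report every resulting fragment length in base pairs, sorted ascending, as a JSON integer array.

Site scan:
  UxaIII (CCAGTTT, off=1): starts [1, 14, 33, 40, 48, 69, 77, 86] → cuts [2, 15, 34, 41, 49, 70, 78, 87]
  JekV (CCATG, off=4): starts [8, 94, 101, 111] → cuts [12, 98, 105, 115]

Pooled cuts: [2, 12, 15, 34, 41, 49, 70, 78, 87, 98, 105, 115]

Fragment lengths:
  2→12: 10 bp
  12→15: 3 bp
  15→34: 19 bp
  34→41: 7 bp
  41→49: 8 bp
  49→70: 21 bp
  70→78: 8 bp
  78→87: 9 bp
  87→98: 11 bp
  98→105: 7 bp
  105→115: 10 bp
  115→2 (wrap): 117-115+2 = 4 bp

[3,4,7,7,8,8,9,10,10,11,19,21]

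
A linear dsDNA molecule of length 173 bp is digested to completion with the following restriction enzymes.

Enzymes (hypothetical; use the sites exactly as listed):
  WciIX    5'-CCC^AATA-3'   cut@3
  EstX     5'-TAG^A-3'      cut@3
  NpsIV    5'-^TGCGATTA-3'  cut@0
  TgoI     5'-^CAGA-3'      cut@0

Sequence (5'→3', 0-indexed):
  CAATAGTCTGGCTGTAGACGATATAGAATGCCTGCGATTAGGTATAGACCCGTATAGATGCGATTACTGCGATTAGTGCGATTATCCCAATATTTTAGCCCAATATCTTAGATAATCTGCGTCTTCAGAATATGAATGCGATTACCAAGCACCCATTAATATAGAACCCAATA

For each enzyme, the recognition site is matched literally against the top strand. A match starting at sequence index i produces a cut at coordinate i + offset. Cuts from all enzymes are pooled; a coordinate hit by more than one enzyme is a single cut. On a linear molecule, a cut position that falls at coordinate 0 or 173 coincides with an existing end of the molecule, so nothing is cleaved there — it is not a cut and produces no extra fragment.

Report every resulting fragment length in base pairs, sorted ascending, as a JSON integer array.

[1,4,5,6,9,9,9,10,10,11,12,13,14,15,17,28]

Per-enzyme occurrences:
  WciIX CCCAATA/3: at [85, 98, 166] ⇒ [88, 101, 169]
  EstX TAGA/3: at [14, 23, 44, 54, 108, 161] ⇒ [17, 26, 47, 57, 111, 164]
  NpsIV TGCGATTA/0: at [32, 58, 67, 76, 136] ⇒ [32, 58, 67, 76, 136]
  TgoI CAGA/0: at [125] ⇒ [125]

All cut coordinates (distinct, sorted): [17, 26, 32, 47, 57, 58, 67, 76, 88, 101, 111, 125, 136, 164, 169]

Fragment lengths:
  [0,17): 17 bp
  [17,26): 9 bp
  [26,32): 6 bp
  [32,47): 15 bp
  [47,57): 10 bp
  [57,58): 1 bp
  [58,67): 9 bp
  [67,76): 9 bp
  [76,88): 12 bp
  [88,101): 13 bp
  [101,111): 10 bp
  [111,125): 14 bp
  [125,136): 11 bp
  [136,164): 28 bp
  [164,169): 5 bp
  [169,173): 4 bp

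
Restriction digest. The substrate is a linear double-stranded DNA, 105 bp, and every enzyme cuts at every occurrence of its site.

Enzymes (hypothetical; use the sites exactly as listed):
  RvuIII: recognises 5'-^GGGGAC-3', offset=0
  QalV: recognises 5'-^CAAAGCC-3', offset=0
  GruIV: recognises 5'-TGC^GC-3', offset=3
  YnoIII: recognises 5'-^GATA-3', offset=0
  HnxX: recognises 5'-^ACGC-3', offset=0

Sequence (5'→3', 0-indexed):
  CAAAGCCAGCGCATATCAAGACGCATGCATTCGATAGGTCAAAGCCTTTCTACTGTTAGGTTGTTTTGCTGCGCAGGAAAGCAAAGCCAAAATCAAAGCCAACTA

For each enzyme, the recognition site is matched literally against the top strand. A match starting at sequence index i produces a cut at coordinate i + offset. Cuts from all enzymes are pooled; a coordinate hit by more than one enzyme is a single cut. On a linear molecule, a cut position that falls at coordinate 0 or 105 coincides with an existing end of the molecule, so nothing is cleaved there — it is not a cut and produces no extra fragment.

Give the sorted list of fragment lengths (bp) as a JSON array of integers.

Per-enzyme occurrences:
  RvuIII (GGGGAC, off=0): no sites
  QalV (CAAAGCC, off=0): starts [0, 39, 81, 93] → cuts [39, 81, 93] (position 0 is a terminus of the linear molecule — no cut)
  GruIV (TGCGC, off=3): starts [69] → cuts [72]
  YnoIII (GATA, off=0): starts [32] → cuts [32]
  HnxX (ACGC, off=0): starts [20] → cuts [20]

Pooled cuts: [20, 32, 39, 72, 81, 93]

Fragment lengths:
  [0,20): 20 bp
  [20,32): 12 bp
  [32,39): 7 bp
  [39,72): 33 bp
  [72,81): 9 bp
  [81,93): 12 bp
  [93,105): 12 bp

[7,9,12,12,12,20,33]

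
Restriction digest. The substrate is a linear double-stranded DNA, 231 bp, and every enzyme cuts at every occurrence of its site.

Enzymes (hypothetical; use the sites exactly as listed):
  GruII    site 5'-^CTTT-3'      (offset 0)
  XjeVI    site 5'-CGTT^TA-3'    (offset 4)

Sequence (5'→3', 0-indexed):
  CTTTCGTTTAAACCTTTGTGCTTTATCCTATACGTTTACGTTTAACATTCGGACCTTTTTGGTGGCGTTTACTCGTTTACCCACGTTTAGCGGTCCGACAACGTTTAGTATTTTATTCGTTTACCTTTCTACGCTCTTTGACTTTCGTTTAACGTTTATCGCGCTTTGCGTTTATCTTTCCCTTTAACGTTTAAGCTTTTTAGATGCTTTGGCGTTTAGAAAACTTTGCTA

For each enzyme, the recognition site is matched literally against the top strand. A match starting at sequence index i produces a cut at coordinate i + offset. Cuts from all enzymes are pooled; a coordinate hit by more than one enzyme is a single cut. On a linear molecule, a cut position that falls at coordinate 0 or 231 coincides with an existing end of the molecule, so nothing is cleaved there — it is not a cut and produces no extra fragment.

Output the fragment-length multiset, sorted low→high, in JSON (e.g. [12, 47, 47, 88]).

[3,3,4,5,6,6,6,7,7,7,7,8,8,8,8,9,10,10,10,11,11,12,15,16,16,18]

Site scan:
  GruII (CTTT, off=0): starts [0, 13, 20, 54, 124, 135, 141, 163, 175, 181, 195, 206, 223] → cuts [13, 20, 54, 124, 135, 141, 163, 175, 181, 195, 206, 223] (position 0 is a terminus of the linear molecule — no cut)
  XjeVI (CGTTTA, off=4): starts [4, 32, 38, 65, 73, 83, 101, 117, 145, 152, 168, 187, 212] → cuts [8, 36, 42, 69, 77, 87, 105, 121, 149, 156, 172, 191, 216]

All cut coordinates (distinct, sorted): [8, 13, 20, 36, 42, 54, 69, 77, 87, 105, 121, 124, 135, 141, 149, 156, 163, 172, 175, 181, 191, 195, 206, 216, 223]

Fragment lengths:
  [0,8): 8 bp
  [8,13): 5 bp
  [13,20): 7 bp
  [20,36): 16 bp
  [36,42): 6 bp
  [42,54): 12 bp
  [54,69): 15 bp
  [69,77): 8 bp
  [77,87): 10 bp
  [87,105): 18 bp
  [105,121): 16 bp
  [121,124): 3 bp
  [124,135): 11 bp
  [135,141): 6 bp
  [141,149): 8 bp
  [149,156): 7 bp
  [156,163): 7 bp
  [163,172): 9 bp
  [172,175): 3 bp
  [175,181): 6 bp
  [181,191): 10 bp
  [191,195): 4 bp
  [195,206): 11 bp
  [206,216): 10 bp
  [216,223): 7 bp
  [223,231): 8 bp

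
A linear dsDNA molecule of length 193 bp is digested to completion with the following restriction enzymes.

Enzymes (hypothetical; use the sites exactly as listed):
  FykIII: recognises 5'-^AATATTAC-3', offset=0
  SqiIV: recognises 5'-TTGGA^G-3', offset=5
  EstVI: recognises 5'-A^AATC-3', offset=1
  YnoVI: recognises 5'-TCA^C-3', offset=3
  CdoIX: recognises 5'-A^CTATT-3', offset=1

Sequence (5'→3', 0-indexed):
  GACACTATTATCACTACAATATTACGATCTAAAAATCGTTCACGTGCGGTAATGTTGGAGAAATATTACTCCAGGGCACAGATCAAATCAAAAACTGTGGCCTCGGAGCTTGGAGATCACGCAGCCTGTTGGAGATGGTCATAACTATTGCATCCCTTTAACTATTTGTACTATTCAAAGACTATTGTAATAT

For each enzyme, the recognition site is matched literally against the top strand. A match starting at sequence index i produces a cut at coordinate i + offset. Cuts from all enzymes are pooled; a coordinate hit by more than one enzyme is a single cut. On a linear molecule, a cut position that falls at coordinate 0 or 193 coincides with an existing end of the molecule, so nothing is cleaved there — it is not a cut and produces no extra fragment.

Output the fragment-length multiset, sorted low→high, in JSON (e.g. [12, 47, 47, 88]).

Site scan:
  FykIII (AATATTAC, off=0): starts [17, 61] → cuts [17, 61]
  SqiIV (TTGGAG, off=5): starts [54, 109, 128] → cuts [59, 114, 133]
  EstVI (AAATC, off=1): starts [32, 84] → cuts [33, 85]
  YnoVI (TCAC, off=3): starts [10, 39, 116] → cuts [13, 42, 119]
  CdoIX (ACTATT, off=1): starts [3, 143, 160, 169, 180] → cuts [4, 144, 161, 170, 181]

Pooled cuts: [4, 13, 17, 33, 42, 59, 61, 85, 114, 119, 133, 144, 161, 170, 181]

Fragments:
  [0,4): 4 bp
  [4,13): 9 bp
  [13,17): 4 bp
  [17,33): 16 bp
  [33,42): 9 bp
  [42,59): 17 bp
  [59,61): 2 bp
  [61,85): 24 bp
  [85,114): 29 bp
  [114,119): 5 bp
  [119,133): 14 bp
  [133,144): 11 bp
  [144,161): 17 bp
  [161,170): 9 bp
  [170,181): 11 bp
  [181,193): 12 bp

[2,4,4,5,9,9,9,11,11,12,14,16,17,17,24,29]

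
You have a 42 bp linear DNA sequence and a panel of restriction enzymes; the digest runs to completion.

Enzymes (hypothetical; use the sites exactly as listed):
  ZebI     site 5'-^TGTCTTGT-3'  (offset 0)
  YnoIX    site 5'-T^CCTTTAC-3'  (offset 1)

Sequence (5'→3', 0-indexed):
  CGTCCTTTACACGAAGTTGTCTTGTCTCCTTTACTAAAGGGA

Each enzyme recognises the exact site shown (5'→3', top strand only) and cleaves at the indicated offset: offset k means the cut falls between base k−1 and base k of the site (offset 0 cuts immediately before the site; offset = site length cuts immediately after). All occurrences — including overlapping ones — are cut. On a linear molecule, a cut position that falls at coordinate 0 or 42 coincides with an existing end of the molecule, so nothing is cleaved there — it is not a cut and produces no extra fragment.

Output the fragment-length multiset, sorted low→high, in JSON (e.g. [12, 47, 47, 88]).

Scan for sites:
  ZebI (TGTCTTGT, off=0): starts [17] → cuts [17]
  YnoIX (TCCTTTAC, off=1): starts [2, 26] → cuts [3, 27]

All cut coordinates (distinct, sorted): [3, 17, 27]

Fragments:
  [0,3): 3 bp
  [3,17): 14 bp
  [17,27): 10 bp
  [27,42): 15 bp

[3,10,14,15]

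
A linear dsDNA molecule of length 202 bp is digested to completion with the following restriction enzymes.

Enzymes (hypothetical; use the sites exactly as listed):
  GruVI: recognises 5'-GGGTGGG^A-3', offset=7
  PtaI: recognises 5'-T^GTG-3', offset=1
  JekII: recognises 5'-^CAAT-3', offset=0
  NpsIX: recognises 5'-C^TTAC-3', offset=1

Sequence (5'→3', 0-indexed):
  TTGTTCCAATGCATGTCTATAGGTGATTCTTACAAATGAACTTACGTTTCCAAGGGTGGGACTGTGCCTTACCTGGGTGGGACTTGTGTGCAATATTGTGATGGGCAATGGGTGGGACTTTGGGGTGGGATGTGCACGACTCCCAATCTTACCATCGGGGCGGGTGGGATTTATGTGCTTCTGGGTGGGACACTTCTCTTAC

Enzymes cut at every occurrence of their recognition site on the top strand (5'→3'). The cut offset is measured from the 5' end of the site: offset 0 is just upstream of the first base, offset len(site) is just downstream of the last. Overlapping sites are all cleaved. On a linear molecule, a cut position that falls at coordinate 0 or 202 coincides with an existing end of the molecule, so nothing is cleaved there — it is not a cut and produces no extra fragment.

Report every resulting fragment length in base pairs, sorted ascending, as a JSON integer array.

[2,2,3,3,4,4,5,5,6,6,7,8,9,11,12,12,13,13,15,19,20,23]

Per-enzyme occurrences:
  GruVI (GGGTGGGA, off=7): starts [53, 74, 109, 122, 161, 182] → cuts [60, 81, 116, 129, 168, 189]
  PtaI (TGTG, off=1): starts [62, 84, 86, 96, 130, 173] → cuts [63, 85, 87, 97, 131, 174]
  JekII (CAAT, off=0): starts [6, 90, 105, 143] → cuts [6, 90, 105, 143]
  NpsIX (CTTAC, off=1): starts [28, 40, 67, 147, 197] → cuts [29, 41, 68, 148, 198]

All cut coordinates (distinct, sorted): [6, 29, 41, 60, 63, 68, 81, 85, 87, 90, 97, 105, 116, 129, 131, 143, 148, 168, 174, 189, 198]

Fragment lengths:
  [0,6): 6 bp
  [6,29): 23 bp
  [29,41): 12 bp
  [41,60): 19 bp
  [60,63): 3 bp
  [63,68): 5 bp
  [68,81): 13 bp
  [81,85): 4 bp
  [85,87): 2 bp
  [87,90): 3 bp
  [90,97): 7 bp
  [97,105): 8 bp
  [105,116): 11 bp
  [116,129): 13 bp
  [129,131): 2 bp
  [131,143): 12 bp
  [143,148): 5 bp
  [148,168): 20 bp
  [168,174): 6 bp
  [174,189): 15 bp
  [189,198): 9 bp
  [198,202): 4 bp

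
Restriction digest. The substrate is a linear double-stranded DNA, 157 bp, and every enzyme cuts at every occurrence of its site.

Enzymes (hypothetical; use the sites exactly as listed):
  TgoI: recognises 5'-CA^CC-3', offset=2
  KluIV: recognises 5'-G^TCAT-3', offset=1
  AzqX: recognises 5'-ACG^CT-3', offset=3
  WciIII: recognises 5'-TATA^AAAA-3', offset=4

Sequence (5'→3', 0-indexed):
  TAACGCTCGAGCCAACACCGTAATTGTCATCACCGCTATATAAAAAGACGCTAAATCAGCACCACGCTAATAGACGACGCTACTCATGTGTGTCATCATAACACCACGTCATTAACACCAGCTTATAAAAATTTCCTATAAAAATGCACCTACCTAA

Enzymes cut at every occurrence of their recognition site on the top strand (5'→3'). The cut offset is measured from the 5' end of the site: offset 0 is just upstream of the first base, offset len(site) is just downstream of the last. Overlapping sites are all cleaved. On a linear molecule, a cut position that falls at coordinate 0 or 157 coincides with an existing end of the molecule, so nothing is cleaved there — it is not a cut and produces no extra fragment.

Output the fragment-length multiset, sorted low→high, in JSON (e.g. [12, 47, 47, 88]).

Site scan:
  TgoI (CACC, off=2): starts [15, 30, 59, 101, 115, 146] → cuts [17, 32, 61, 103, 117, 148]
  KluIV (GTCAT, off=1): starts [25, 91, 107] → cuts [26, 92, 108]
  AzqX (ACGCT, off=3): starts [2, 47, 63, 76] → cuts [5, 50, 66, 79]
  WciIII (TATAAAAA, off=4): starts [38, 123, 136] → cuts [42, 127, 140]

Pooled cuts: [5, 17, 26, 32, 42, 50, 61, 66, 79, 92, 103, 108, 117, 127, 140, 148]

Fragment lengths:
  [0,5): 5 bp
  [5,17): 12 bp
  [17,26): 9 bp
  [26,32): 6 bp
  [32,42): 10 bp
  [42,50): 8 bp
  [50,61): 11 bp
  [61,66): 5 bp
  [66,79): 13 bp
  [79,92): 13 bp
  [92,103): 11 bp
  [103,108): 5 bp
  [108,117): 9 bp
  [117,127): 10 bp
  [127,140): 13 bp
  [140,148): 8 bp
  [148,157): 9 bp

[5,5,5,6,8,8,9,9,9,10,10,11,11,12,13,13,13]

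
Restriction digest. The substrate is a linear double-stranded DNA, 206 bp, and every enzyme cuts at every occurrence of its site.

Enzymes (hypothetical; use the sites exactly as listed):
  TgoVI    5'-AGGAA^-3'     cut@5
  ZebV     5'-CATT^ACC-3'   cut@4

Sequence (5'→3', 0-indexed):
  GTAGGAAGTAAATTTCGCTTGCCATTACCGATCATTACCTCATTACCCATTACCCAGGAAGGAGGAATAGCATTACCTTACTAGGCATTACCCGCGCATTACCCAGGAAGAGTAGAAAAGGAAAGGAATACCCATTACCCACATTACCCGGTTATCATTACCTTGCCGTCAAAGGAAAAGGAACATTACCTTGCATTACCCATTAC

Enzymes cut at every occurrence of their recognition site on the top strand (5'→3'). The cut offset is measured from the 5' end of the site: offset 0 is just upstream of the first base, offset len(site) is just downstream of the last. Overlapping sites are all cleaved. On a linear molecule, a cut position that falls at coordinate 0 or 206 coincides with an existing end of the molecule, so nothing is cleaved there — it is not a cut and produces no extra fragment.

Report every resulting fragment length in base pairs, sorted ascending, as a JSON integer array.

[4,5,6,7,7,7,7,8,8,9,9,9,9,10,10,11,14,14,15,18,19]

Per-enzyme occurrences:
  TgoVI (AGGAA, off=5): starts [2, 55, 62, 104, 118, 123, 172, 178] → cuts [7, 60, 67, 109, 123, 128, 177, 183]
  ZebV (CATTACC, off=4): starts [22, 32, 40, 47, 70, 85, 96, 132, 141, 155, 183, 193] → cuts [26, 36, 44, 51, 74, 89, 100, 136, 145, 159, 187, 197]

All cut coordinates (distinct, sorted): [7, 26, 36, 44, 51, 60, 67, 74, 89, 100, 109, 123, 128, 136, 145, 159, 177, 183, 187, 197]

Fragment lengths:
  [0,7): 7 bp
  [7,26): 19 bp
  [26,36): 10 bp
  [36,44): 8 bp
  [44,51): 7 bp
  [51,60): 9 bp
  [60,67): 7 bp
  [67,74): 7 bp
  [74,89): 15 bp
  [89,100): 11 bp
  [100,109): 9 bp
  [109,123): 14 bp
  [123,128): 5 bp
  [128,136): 8 bp
  [136,145): 9 bp
  [145,159): 14 bp
  [159,177): 18 bp
  [177,183): 6 bp
  [183,187): 4 bp
  [187,197): 10 bp
  [197,206): 9 bp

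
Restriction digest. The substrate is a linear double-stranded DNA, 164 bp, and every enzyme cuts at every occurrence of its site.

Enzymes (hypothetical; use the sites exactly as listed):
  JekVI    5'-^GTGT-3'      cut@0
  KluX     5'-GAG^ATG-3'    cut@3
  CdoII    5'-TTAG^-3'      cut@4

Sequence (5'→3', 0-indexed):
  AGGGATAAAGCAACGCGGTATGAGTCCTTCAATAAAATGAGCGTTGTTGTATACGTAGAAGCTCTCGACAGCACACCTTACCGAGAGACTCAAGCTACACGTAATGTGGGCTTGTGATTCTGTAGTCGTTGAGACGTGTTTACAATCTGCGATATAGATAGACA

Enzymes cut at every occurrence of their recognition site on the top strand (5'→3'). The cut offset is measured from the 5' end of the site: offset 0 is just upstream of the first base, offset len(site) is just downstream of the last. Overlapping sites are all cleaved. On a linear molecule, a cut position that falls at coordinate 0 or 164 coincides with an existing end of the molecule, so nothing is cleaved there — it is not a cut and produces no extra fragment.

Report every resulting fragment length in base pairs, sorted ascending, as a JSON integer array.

[29,135]

Site scan:
  JekVI (GTGT, off=0): starts [135] → cuts [135]
  KluX (GAGATG, off=3): no sites
  CdoII (TTAG, off=4): no sites

All cut coordinates (distinct, sorted): [135]

Fragments:
  [0,135): 135 bp
  [135,164): 29 bp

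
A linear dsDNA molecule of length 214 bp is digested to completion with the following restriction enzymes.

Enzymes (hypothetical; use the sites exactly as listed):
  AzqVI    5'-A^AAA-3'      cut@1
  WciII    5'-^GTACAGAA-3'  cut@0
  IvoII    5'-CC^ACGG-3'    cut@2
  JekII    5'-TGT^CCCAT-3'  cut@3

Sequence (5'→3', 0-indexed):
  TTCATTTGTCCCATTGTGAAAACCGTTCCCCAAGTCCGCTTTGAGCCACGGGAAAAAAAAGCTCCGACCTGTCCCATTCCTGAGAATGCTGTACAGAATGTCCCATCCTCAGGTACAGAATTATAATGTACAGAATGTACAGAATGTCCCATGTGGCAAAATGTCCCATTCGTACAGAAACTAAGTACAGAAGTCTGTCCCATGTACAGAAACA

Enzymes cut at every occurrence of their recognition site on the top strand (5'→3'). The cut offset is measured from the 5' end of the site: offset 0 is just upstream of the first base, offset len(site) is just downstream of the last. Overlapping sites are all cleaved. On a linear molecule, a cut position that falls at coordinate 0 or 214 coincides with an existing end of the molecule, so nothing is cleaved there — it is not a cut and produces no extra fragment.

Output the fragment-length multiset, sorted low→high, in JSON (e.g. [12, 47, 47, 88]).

Scan for sites:
  AzqVI (AAAA, off=1): starts [18, 52, 53, 54, 55, 56, 157] → cuts [19, 53, 54, 55, 56, 57, 158]
  WciII (GTACAGAA, off=0): starts [90, 112, 127, 136, 171, 184, 203] → cuts [90, 112, 127, 136, 171, 184, 203]
  IvoII (CCACGG, off=2): starts [45] → cuts [47]
  JekII (TGTCCCAT, off=3): starts [6, 69, 98, 144, 161, 195] → cuts [9, 72, 101, 147, 164, 198]

Pooled cuts: [9, 19, 47, 53, 54, 55, 56, 57, 72, 90, 101, 112, 127, 136, 147, 158, 164, 171, 184, 198, 203]

Fragments:
  [0,9): 9 bp
  [9,19): 10 bp
  [19,47): 28 bp
  [47,53): 6 bp
  [53,54): 1 bp
  [54,55): 1 bp
  [55,56): 1 bp
  [56,57): 1 bp
  [57,72): 15 bp
  [72,90): 18 bp
  [90,101): 11 bp
  [101,112): 11 bp
  [112,127): 15 bp
  [127,136): 9 bp
  [136,147): 11 bp
  [147,158): 11 bp
  [158,164): 6 bp
  [164,171): 7 bp
  [171,184): 13 bp
  [184,198): 14 bp
  [198,203): 5 bp
  [203,214): 11 bp

[1,1,1,1,5,6,6,7,9,9,10,11,11,11,11,11,13,14,15,15,18,28]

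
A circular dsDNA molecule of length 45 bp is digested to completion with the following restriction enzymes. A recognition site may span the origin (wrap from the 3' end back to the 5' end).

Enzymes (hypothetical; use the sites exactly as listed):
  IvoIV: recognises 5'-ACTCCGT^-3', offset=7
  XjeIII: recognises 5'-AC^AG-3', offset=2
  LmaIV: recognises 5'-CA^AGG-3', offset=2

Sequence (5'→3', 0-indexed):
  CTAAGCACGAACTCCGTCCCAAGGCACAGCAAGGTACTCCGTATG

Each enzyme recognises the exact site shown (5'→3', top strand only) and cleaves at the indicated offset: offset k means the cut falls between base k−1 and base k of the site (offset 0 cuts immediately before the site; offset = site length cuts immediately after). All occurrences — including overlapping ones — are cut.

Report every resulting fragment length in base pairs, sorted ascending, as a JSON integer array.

[4,4,6,11,20]

Scan for sites:
  IvoIV (ACTCCGT, off=7): starts [10, 35] → cuts [17, 42]
  XjeIII (ACAG, off=2): starts [25] → cuts [27]
  LmaIV (CAAGG, off=2): starts [19, 29] → cuts [21, 31]

All cut coordinates (distinct, sorted): [17, 21, 27, 31, 42]

Fragments:
  17→21: 4 bp
  21→27: 6 bp
  27→31: 4 bp
  31→42: 11 bp
  42→17 (wrap): 45-42+17 = 20 bp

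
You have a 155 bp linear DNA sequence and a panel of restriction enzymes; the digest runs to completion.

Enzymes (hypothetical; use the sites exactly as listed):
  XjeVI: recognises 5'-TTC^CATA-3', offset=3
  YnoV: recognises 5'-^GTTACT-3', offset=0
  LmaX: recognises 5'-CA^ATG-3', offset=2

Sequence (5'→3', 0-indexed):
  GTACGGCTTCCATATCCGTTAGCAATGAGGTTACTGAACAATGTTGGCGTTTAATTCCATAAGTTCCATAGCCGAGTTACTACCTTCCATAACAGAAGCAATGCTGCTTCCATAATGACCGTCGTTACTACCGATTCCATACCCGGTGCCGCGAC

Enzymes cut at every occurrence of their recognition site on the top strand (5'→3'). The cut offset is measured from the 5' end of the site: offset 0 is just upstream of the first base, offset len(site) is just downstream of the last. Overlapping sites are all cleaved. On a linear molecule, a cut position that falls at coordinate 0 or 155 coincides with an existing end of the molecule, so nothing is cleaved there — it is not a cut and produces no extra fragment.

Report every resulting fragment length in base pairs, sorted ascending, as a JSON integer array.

[5,9,9,10,10,11,12,13,13,14,14,17,18]

Scan for sites:
  XjeVI (TTCCATA, off=3): starts [7, 54, 63, 84, 107, 134] → cuts [10, 57, 66, 87, 110, 137]
  YnoV (GTTACT, off=0): starts [29, 75, 123] → cuts [29, 75, 123]
  LmaX (CAATG, off=2): starts [22, 38, 98] → cuts [24, 40, 100]

All cut coordinates (distinct, sorted): [10, 24, 29, 40, 57, 66, 75, 87, 100, 110, 123, 137]

Fragments:
  [0,10): 10 bp
  [10,24): 14 bp
  [24,29): 5 bp
  [29,40): 11 bp
  [40,57): 17 bp
  [57,66): 9 bp
  [66,75): 9 bp
  [75,87): 12 bp
  [87,100): 13 bp
  [100,110): 10 bp
  [110,123): 13 bp
  [123,137): 14 bp
  [137,155): 18 bp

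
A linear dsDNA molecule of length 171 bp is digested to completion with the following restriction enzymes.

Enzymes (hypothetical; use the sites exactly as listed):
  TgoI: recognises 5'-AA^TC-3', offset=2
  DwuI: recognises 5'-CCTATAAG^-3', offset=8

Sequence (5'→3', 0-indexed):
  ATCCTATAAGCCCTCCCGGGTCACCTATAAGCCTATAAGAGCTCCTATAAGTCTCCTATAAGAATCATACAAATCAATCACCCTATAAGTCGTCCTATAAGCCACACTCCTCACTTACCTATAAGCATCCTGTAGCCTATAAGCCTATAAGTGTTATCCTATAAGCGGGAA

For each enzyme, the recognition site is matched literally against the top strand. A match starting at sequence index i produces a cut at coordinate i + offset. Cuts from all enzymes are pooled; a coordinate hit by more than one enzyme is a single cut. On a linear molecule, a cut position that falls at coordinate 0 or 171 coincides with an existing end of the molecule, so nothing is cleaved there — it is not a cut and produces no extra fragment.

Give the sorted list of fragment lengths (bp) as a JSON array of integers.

Per-enzyme occurrences:
  TgoI AATC/2: at [62, 71, 75] ⇒ [64, 73, 77]
  DwuI CCTATAAG/8: at [2, 23, 31, 43, 54, 81, 93, 117, 135, 143, 157] ⇒ [10, 31, 39, 51, 62, 89, 101, 125, 143, 151, 165]

All cut coordinates (distinct, sorted): [10, 31, 39, 51, 62, 64, 73, 77, 89, 101, 125, 143, 151, 165]

Fragments:
  [0,10): 10 bp
  [10,31): 21 bp
  [31,39): 8 bp
  [39,51): 12 bp
  [51,62): 11 bp
  [62,64): 2 bp
  [64,73): 9 bp
  [73,77): 4 bp
  [77,89): 12 bp
  [89,101): 12 bp
  [101,125): 24 bp
  [125,143): 18 bp
  [143,151): 8 bp
  [151,165): 14 bp
  [165,171): 6 bp

[2,4,6,8,8,9,10,11,12,12,12,14,18,21,24]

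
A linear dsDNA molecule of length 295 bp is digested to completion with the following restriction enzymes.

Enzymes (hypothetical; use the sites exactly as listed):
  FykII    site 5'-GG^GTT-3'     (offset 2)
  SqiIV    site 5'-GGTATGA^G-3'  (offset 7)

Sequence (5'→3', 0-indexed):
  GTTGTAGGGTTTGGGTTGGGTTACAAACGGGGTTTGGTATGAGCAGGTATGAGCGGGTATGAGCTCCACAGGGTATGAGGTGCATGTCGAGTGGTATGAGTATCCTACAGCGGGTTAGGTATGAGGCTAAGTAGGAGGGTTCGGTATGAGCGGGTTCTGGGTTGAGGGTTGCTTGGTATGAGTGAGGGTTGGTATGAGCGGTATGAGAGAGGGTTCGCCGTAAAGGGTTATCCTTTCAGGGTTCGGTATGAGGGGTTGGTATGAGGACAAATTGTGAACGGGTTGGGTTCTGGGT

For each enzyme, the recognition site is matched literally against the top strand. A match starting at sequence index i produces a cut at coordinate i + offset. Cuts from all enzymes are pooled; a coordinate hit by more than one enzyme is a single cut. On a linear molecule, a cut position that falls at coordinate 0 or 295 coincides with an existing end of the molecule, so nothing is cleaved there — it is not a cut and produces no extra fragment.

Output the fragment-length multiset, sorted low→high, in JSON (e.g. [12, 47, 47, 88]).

[3,4,5,5,6,6,6,7,7,8,9,9,10,10,10,10,11,11,11,11,12,14,14,14,14,14,16,17,21]

Per-enzyme occurrences:
  FykII GGGTT/2: at [6, 12, 17, 29, 111, 136, 151, 158, 165, 185, 210, 224, 238, 252, 279, 284] ⇒ [8, 14, 19, 31, 113, 138, 153, 160, 167, 187, 212, 226, 240, 254, 281, 286]
  SqiIV GGTATGAG/7: at [35, 45, 55, 71, 92, 117, 142, 174, 190, 199, 244, 257] ⇒ [42, 52, 62, 78, 99, 124, 149, 181, 197, 206, 251, 264]

All cut coordinates (distinct, sorted): [8, 14, 19, 31, 42, 52, 62, 78, 99, 113, 124, 138, 149, 153, 160, 167, 181, 187, 197, 206, 212, 226, 240, 251, 254, 264, 281, 286]

Fragment lengths:
  [0,8): 8 bp
  [8,14): 6 bp
  [14,19): 5 bp
  [19,31): 12 bp
  [31,42): 11 bp
  [42,52): 10 bp
  [52,62): 10 bp
  [62,78): 16 bp
  [78,99): 21 bp
  [99,113): 14 bp
  [113,124): 11 bp
  [124,138): 14 bp
  [138,149): 11 bp
  [149,153): 4 bp
  [153,160): 7 bp
  [160,167): 7 bp
  [167,181): 14 bp
  [181,187): 6 bp
  [187,197): 10 bp
  [197,206): 9 bp
  [206,212): 6 bp
  [212,226): 14 bp
  [226,240): 14 bp
  [240,251): 11 bp
  [251,254): 3 bp
  [254,264): 10 bp
  [264,281): 17 bp
  [281,286): 5 bp
  [286,295): 9 bp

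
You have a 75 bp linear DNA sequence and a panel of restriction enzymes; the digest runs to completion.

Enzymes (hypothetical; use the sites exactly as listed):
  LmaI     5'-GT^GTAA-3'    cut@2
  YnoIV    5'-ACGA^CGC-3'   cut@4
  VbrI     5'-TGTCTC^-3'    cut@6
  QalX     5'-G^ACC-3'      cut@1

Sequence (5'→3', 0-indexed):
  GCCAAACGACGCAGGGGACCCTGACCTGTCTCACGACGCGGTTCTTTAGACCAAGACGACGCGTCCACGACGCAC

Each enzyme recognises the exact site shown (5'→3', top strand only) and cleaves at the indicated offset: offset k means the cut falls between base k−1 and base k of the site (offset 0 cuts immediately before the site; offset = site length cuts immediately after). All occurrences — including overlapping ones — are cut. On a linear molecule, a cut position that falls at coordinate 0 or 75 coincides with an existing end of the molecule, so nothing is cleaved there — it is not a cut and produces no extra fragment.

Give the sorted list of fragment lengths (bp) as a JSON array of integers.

[4,5,6,8,9,9,10,11,13]

Per-enzyme occurrences:
  LmaI (GTGTAA, off=2): no sites
  YnoIV (ACGACGC, off=4): starts [5, 32, 55, 66] → cuts [9, 36, 59, 70]
  VbrI (TGTCTC, off=6): starts [26] → cuts [32]
  QalX (GACC, off=1): starts [16, 22, 48] → cuts [17, 23, 49]

All cut coordinates (distinct, sorted): [9, 17, 23, 32, 36, 49, 59, 70]

Fragments:
  [0,9): 9 bp
  [9,17): 8 bp
  [17,23): 6 bp
  [23,32): 9 bp
  [32,36): 4 bp
  [36,49): 13 bp
  [49,59): 10 bp
  [59,70): 11 bp
  [70,75): 5 bp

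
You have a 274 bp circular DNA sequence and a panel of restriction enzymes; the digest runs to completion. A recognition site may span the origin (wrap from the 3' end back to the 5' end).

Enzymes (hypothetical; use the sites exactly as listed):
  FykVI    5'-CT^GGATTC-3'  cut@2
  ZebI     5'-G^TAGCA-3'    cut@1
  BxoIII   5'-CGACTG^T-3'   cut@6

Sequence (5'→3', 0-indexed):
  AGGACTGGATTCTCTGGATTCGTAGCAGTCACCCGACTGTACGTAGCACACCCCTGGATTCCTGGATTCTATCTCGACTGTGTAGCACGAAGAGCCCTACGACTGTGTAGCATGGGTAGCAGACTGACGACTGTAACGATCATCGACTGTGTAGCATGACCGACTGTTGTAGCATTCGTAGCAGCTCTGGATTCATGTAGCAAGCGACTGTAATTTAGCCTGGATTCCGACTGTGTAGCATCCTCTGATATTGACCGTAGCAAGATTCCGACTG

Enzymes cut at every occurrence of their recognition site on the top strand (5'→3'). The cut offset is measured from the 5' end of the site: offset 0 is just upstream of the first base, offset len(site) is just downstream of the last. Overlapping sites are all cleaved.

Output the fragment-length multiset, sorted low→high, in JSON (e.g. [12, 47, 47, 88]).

[2,2,2,2,3,4,7,8,9,9,9,9,10,11,12,12,13,15,16,17,17,17,22,23,23]

Scan for sites:
  FykVI CTGGATTC/2: at [4, 13, 53, 61, 186, 219] ⇒ [6, 15, 55, 63, 188, 221]
  ZebI GTAGCA/1: at [21, 42, 81, 106, 115, 150, 168, 177, 196, 234, 256] ⇒ [22, 43, 82, 107, 116, 151, 169, 178, 197, 235, 257]
  BxoIII CGACTGT/6: at [33, 74, 99, 127, 143, 160, 204, 227] ⇒ [39, 80, 105, 133, 149, 166, 210, 233]

Pooled cuts: [6, 15, 22, 39, 43, 55, 63, 80, 82, 105, 107, 116, 133, 149, 151, 166, 169, 178, 188, 197, 210, 221, 233, 235, 257]

Fragment lengths:
  6→15: 9 bp
  15→22: 7 bp
  22→39: 17 bp
  39→43: 4 bp
  43→55: 12 bp
  55→63: 8 bp
  63→80: 17 bp
  80→82: 2 bp
  82→105: 23 bp
  105→107: 2 bp
  107→116: 9 bp
  116→133: 17 bp
  133→149: 16 bp
  149→151: 2 bp
  151→166: 15 bp
  166→169: 3 bp
  169→178: 9 bp
  178→188: 10 bp
  188→197: 9 bp
  197→210: 13 bp
  210→221: 11 bp
  221→233: 12 bp
  233→235: 2 bp
  235→257: 22 bp
  257→6 (wrap): 274-257+6 = 23 bp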